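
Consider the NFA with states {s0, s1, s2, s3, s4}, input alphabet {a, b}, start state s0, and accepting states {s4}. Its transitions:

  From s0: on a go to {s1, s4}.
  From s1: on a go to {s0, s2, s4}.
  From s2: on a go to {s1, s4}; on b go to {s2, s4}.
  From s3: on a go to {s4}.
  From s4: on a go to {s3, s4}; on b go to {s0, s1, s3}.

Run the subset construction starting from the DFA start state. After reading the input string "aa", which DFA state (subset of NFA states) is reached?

{s0, s2, s3, s4}

Start: {s0}.
δ(s0,a) = {s1, s4}.
Union: {s1, s4}.
After a: {s1, s4}.
δ(s1,a) = {s0, s2, s4}; δ(s4,a) = {s3, s4}.
Union: {s0, s2, s3, s4}.
After a: {s0, s2, s3, s4}.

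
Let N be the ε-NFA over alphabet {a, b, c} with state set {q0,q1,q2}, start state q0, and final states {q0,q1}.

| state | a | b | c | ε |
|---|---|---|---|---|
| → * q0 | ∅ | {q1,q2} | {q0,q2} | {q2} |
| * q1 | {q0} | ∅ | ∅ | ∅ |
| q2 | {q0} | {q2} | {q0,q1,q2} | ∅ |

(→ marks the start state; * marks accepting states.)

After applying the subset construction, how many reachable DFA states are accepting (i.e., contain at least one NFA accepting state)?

Start state of the DFA: {q0,q2} (ε-closure of the NFA start).
{q0,q2} --a--> {q0,q2}  [seen]
{q0,q2} --b--> {q1,q2}  [new]
{q0,q2} --c--> {q0,q1,q2}  [new]
{q1,q2} --a--> {q0,q2}  [seen]
{q1,q2} --b--> {q2}  [new]
{q1,q2} --c--> {q0,q1,q2}  [seen]
{q0,q1,q2} --a--> {q0,q2}  [seen]
{q0,q1,q2} --b--> {q1,q2}  [seen]
{q0,q1,q2} --c--> {q0,q1,q2}  [seen]
{q2} --a--> {q0,q2}  [seen]
{q2} --b--> {q2}  [seen]
{q2} --c--> {q0,q1,q2}  [seen]
Reachable DFA states: {q0,q2}, {q1,q2}, {q0,q1,q2}, {q2}.
Accepting DFA states (contain an NFA accepting state): {q0,q2}, {q1,q2}, {q0,q1,q2}.

3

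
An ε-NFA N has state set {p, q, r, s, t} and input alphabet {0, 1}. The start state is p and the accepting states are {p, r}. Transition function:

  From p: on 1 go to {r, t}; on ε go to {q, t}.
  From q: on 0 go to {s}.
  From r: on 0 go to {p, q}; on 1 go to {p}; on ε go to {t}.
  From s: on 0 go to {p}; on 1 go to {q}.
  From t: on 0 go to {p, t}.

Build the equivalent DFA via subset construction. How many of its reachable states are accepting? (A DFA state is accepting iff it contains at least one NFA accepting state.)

Start state of the DFA: {p, q, t} (ε-closure of the NFA start).
{p, q, t} --0--> {p, q, s, t}  [new]
{p, q, t} --1--> {r, t}  [new]
{p, q, s, t} --0--> {p, q, s, t}  [seen]
{p, q, s, t} --1--> {q, r, t}  [new]
{r, t} --0--> {p, q, t}  [seen]
{r, t} --1--> {p, q, t}  [seen]
{q, r, t} --0--> {p, q, s, t}  [seen]
{q, r, t} --1--> {p, q, t}  [seen]
Reachable DFA states: {p, q, t}, {p, q, s, t}, {r, t}, {q, r, t}.
Accepting DFA states (contain an NFA accepting state): {p, q, t}, {p, q, s, t}, {r, t}, {q, r, t}.

4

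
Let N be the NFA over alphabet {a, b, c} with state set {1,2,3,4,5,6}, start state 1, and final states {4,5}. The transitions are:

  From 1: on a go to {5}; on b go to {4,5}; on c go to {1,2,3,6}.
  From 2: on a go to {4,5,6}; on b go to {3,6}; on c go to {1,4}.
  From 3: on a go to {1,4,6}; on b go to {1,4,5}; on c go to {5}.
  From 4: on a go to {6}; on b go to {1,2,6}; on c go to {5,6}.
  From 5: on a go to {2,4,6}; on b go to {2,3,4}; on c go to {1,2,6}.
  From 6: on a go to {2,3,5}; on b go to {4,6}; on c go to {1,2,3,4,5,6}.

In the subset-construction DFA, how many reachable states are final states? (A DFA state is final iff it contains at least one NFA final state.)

Start state of the DFA: {1}.
{1} --a--> {5}  [new]
{1} --b--> {4,5}  [new]
{1} --c--> {1,2,3,6}  [new]
{5} --a--> {2,4,6}  [new]
{5} --b--> {2,3,4}  [new]
{5} --c--> {1,2,6}  [new]
{4,5} --a--> {2,4,6}  [seen]
{4,5} --b--> {1,2,3,4,6}  [new]
{4,5} --c--> {1,2,5,6}  [new]
{1,2,3,6} --a--> {1,2,3,4,5,6}  [new]
{1,2,3,6} --b--> {1,3,4,5,6}  [new]
{1,2,3,6} --c--> {1,2,3,4,5,6}  [seen]
{2,4,6} --a--> {2,3,4,5,6}  [new]
{2,4,6} --b--> {1,2,3,4,6}  [seen]
{2,4,6} --c--> {1,2,3,4,5,6}  [seen]
{2,3,4} --a--> {1,4,5,6}  [new]
{2,3,4} --b--> {1,2,3,4,5,6}  [seen]
{2,3,4} --c--> {1,4,5,6}  [seen]
{1,2,6} --a--> {2,3,4,5,6}  [seen]
{1,2,6} --b--> {3,4,5,6}  [new]
{1,2,6} --c--> {1,2,3,4,5,6}  [seen]
{1,2,3,4,6} --a--> {1,2,3,4,5,6}  [seen]
{1,2,3,4,6} --b--> {1,2,3,4,5,6}  [seen]
{1,2,3,4,6} --c--> {1,2,3,4,5,6}  [seen]
{1,2,5,6} --a--> {2,3,4,5,6}  [seen]
{1,2,5,6} --b--> {2,3,4,5,6}  [seen]
{1,2,5,6} --c--> {1,2,3,4,5,6}  [seen]
{1,2,3,4,5,6} --a--> {1,2,3,4,5,6}  [seen]
{1,2,3,4,5,6} --b--> {1,2,3,4,5,6}  [seen]
{1,2,3,4,5,6} --c--> {1,2,3,4,5,6}  [seen]
{1,3,4,5,6} --a--> {1,2,3,4,5,6}  [seen]
{1,3,4,5,6} --b--> {1,2,3,4,5,6}  [seen]
{1,3,4,5,6} --c--> {1,2,3,4,5,6}  [seen]
{2,3,4,5,6} --a--> {1,2,3,4,5,6}  [seen]
{2,3,4,5,6} --b--> {1,2,3,4,5,6}  [seen]
{2,3,4,5,6} --c--> {1,2,3,4,5,6}  [seen]
{1,4,5,6} --a--> {2,3,4,5,6}  [seen]
{1,4,5,6} --b--> {1,2,3,4,5,6}  [seen]
{1,4,5,6} --c--> {1,2,3,4,5,6}  [seen]
{3,4,5,6} --a--> {1,2,3,4,5,6}  [seen]
{3,4,5,6} --b--> {1,2,3,4,5,6}  [seen]
{3,4,5,6} --c--> {1,2,3,4,5,6}  [seen]
Reachable DFA states: {1}, {5}, {4,5}, {1,2,3,6}, {2,4,6}, {2,3,4}, {1,2,6}, {1,2,3,4,6}, {1,2,5,6}, {1,2,3,4,5,6}, {1,3,4,5,6}, {2,3,4,5,6}, {1,4,5,6}, {3,4,5,6}.
Accepting DFA states (contain an NFA accepting state): {5}, {4,5}, {2,4,6}, {2,3,4}, {1,2,3,4,6}, {1,2,5,6}, {1,2,3,4,5,6}, {1,3,4,5,6}, {2,3,4,5,6}, {1,4,5,6}, {3,4,5,6}.

11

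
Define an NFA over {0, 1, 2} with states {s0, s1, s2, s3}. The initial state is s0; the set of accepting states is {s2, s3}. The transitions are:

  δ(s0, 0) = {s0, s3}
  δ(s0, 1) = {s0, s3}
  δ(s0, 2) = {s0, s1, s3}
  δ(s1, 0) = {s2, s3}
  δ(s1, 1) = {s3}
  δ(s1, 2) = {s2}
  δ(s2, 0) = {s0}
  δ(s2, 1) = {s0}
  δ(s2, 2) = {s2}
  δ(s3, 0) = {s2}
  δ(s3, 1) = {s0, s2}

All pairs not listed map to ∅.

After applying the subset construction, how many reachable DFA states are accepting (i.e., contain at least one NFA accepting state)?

Start state of the DFA: {s0}.
{s0} --0--> {s0, s3}  [new]
{s0} --1--> {s0, s3}  [seen]
{s0} --2--> {s0, s1, s3}  [new]
{s0, s3} --0--> {s0, s2, s3}  [new]
{s0, s3} --1--> {s0, s2, s3}  [seen]
{s0, s3} --2--> {s0, s1, s3}  [seen]
{s0, s1, s3} --0--> {s0, s2, s3}  [seen]
{s0, s1, s3} --1--> {s0, s2, s3}  [seen]
{s0, s1, s3} --2--> {s0, s1, s2, s3}  [new]
{s0, s2, s3} --0--> {s0, s2, s3}  [seen]
{s0, s2, s3} --1--> {s0, s2, s3}  [seen]
{s0, s2, s3} --2--> {s0, s1, s2, s3}  [seen]
{s0, s1, s2, s3} --0--> {s0, s2, s3}  [seen]
{s0, s1, s2, s3} --1--> {s0, s2, s3}  [seen]
{s0, s1, s2, s3} --2--> {s0, s1, s2, s3}  [seen]
Reachable DFA states: {s0}, {s0, s3}, {s0, s1, s3}, {s0, s2, s3}, {s0, s1, s2, s3}.
Accepting DFA states (contain an NFA accepting state): {s0, s3}, {s0, s1, s3}, {s0, s2, s3}, {s0, s1, s2, s3}.

4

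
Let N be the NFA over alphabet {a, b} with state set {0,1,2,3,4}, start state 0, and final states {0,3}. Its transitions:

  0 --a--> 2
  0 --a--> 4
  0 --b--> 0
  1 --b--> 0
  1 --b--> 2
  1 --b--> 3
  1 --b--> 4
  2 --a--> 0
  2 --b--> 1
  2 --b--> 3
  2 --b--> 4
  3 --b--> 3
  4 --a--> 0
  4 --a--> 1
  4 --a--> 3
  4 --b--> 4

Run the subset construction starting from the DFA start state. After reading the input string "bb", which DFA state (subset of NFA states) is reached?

{0}

Start: {0}.
δ(0,b) = {0}.
Union: {0}.
After b: {0}.
δ(0,b) = {0}.
Union: {0}.
After b: {0}.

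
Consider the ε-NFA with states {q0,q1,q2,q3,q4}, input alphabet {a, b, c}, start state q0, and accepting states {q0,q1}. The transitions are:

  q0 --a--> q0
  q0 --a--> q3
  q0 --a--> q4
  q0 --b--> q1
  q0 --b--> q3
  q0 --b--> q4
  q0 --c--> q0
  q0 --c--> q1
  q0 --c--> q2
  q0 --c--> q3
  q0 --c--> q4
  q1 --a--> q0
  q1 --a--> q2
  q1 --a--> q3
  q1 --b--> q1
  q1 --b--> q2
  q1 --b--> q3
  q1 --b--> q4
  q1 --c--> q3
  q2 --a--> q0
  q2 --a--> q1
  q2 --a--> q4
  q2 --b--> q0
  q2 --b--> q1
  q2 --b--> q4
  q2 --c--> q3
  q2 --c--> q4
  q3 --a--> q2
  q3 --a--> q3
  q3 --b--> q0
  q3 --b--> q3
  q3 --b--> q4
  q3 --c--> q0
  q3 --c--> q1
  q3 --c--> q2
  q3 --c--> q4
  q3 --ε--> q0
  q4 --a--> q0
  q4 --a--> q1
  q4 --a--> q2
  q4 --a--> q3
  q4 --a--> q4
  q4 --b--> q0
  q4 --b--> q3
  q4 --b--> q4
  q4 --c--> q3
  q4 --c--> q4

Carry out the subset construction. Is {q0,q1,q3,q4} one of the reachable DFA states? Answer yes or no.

Start state of the DFA: {q0} (ε-closure of the NFA start).
{q0} --a--> {q0,q3,q4}  [new]
{q0} --b--> {q0,q1,q3,q4}  [new]
{q0} --c--> {q0,q1,q2,q3,q4}  [new]
{q0,q3,q4} --a--> {q0,q1,q2,q3,q4}  [seen]
{q0,q3,q4} --b--> {q0,q1,q3,q4}  [seen]
{q0,q3,q4} --c--> {q0,q1,q2,q3,q4}  [seen]
{q0,q1,q3,q4} --a--> {q0,q1,q2,q3,q4}  [seen]
{q0,q1,q3,q4} --b--> {q0,q1,q2,q3,q4}  [seen]
{q0,q1,q3,q4} --c--> {q0,q1,q2,q3,q4}  [seen]
{q0,q1,q2,q3,q4} --a--> {q0,q1,q2,q3,q4}  [seen]
{q0,q1,q2,q3,q4} --b--> {q0,q1,q2,q3,q4}  [seen]
{q0,q1,q2,q3,q4} --c--> {q0,q1,q2,q3,q4}  [seen]
Reachable DFA states: {q0}, {q0,q3,q4}, {q0,q1,q3,q4}, {q0,q1,q2,q3,q4}.
{q0,q1,q3,q4} is among them.

yes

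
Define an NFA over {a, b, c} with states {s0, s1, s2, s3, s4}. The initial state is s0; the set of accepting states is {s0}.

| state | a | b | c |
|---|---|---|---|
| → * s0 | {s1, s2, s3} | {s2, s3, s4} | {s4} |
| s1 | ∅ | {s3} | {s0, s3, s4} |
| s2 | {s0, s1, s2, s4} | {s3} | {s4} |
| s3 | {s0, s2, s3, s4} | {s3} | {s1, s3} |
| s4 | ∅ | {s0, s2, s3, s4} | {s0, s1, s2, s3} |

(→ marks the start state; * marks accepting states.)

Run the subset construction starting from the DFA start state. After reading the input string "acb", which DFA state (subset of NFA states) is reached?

{s0, s2, s3, s4}

Start: {s0}.
δ(s0,a) = {s1, s2, s3}.
Union: {s1, s2, s3}.
After a: {s1, s2, s3}.
δ(s1,c) = {s0, s3, s4}; δ(s2,c) = {s4}; δ(s3,c) = {s1, s3}.
Union: {s0, s1, s3, s4}.
After c: {s0, s1, s3, s4}.
δ(s0,b) = {s2, s3, s4}; δ(s1,b) = {s3}; δ(s3,b) = {s3}; δ(s4,b) = {s0, s2, s3, s4}.
Union: {s0, s2, s3, s4}.
After b: {s0, s2, s3, s4}.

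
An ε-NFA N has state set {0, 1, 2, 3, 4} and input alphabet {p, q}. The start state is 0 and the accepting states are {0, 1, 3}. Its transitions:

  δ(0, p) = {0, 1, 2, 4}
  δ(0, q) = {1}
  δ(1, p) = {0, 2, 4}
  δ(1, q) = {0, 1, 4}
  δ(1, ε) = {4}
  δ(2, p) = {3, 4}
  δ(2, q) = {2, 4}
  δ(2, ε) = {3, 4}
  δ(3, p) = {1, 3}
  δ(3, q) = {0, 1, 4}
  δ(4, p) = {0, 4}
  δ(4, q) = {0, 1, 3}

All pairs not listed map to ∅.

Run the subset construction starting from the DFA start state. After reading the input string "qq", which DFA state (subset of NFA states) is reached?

Start: {0}.
δ(0,q) = {1}.
Union: {1}.
ε-closure gives {1, 4}.
After q: {1, 4}.
δ(1,q) = {0, 1, 4}; δ(4,q) = {0, 1, 3}.
Union: {0, 1, 3, 4}.
After q: {0, 1, 3, 4}.

{0, 1, 3, 4}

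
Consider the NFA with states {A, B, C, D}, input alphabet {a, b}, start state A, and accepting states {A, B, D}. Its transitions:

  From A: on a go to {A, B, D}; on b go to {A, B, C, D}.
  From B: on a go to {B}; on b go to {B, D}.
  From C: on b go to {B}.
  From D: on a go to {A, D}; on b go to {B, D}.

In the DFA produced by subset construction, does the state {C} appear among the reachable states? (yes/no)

no

Start state of the DFA: {A}.
{A} --a--> {A, B, D}  [new]
{A} --b--> {A, B, C, D}  [new]
{A, B, D} --a--> {A, B, D}  [seen]
{A, B, D} --b--> {A, B, C, D}  [seen]
{A, B, C, D} --a--> {A, B, D}  [seen]
{A, B, C, D} --b--> {A, B, C, D}  [seen]
Reachable DFA states: {A}, {A, B, D}, {A, B, C, D}.
{C} is not among them.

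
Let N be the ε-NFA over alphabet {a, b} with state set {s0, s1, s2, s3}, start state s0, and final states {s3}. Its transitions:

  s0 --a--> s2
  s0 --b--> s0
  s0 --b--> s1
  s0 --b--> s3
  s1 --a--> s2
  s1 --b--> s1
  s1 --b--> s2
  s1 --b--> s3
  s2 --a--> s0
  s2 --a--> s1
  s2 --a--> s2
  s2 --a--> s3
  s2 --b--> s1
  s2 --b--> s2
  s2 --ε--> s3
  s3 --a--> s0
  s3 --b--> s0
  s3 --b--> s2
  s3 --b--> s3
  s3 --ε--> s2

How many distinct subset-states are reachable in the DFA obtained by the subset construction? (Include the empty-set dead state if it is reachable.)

Start state of the DFA: {s0} (ε-closure of the NFA start).
{s0} --a--> {s2, s3}  [new]
{s0} --b--> {s0, s1, s2, s3}  [new]
{s2, s3} --a--> {s0, s1, s2, s3}  [seen]
{s2, s3} --b--> {s0, s1, s2, s3}  [seen]
{s0, s1, s2, s3} --a--> {s0, s1, s2, s3}  [seen]
{s0, s1, s2, s3} --b--> {s0, s1, s2, s3}  [seen]
Reachable DFA states: {s0}, {s2, s3}, {s0, s1, s2, s3}.

3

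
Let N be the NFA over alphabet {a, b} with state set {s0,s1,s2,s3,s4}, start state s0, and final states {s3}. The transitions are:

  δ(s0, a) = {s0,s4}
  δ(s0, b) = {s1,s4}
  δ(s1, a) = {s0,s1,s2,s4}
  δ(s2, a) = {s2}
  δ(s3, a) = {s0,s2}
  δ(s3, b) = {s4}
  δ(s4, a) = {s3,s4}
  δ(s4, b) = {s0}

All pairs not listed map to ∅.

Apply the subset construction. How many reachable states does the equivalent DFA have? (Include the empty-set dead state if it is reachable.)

Start state of the DFA: {s0}.
{s0} --a--> {s0,s4}  [new]
{s0} --b--> {s1,s4}  [new]
{s0,s4} --a--> {s0,s3,s4}  [new]
{s0,s4} --b--> {s0,s1,s4}  [new]
{s1,s4} --a--> {s0,s1,s2,s3,s4}  [new]
{s1,s4} --b--> {s0}  [seen]
{s0,s3,s4} --a--> {s0,s2,s3,s4}  [new]
{s0,s3,s4} --b--> {s0,s1,s4}  [seen]
{s0,s1,s4} --a--> {s0,s1,s2,s3,s4}  [seen]
{s0,s1,s4} --b--> {s0,s1,s4}  [seen]
{s0,s1,s2,s3,s4} --a--> {s0,s1,s2,s3,s4}  [seen]
{s0,s1,s2,s3,s4} --b--> {s0,s1,s4}  [seen]
{s0,s2,s3,s4} --a--> {s0,s2,s3,s4}  [seen]
{s0,s2,s3,s4} --b--> {s0,s1,s4}  [seen]
Reachable DFA states: {s0}, {s0,s4}, {s1,s4}, {s0,s3,s4}, {s0,s1,s4}, {s0,s1,s2,s3,s4}, {s0,s2,s3,s4}.

7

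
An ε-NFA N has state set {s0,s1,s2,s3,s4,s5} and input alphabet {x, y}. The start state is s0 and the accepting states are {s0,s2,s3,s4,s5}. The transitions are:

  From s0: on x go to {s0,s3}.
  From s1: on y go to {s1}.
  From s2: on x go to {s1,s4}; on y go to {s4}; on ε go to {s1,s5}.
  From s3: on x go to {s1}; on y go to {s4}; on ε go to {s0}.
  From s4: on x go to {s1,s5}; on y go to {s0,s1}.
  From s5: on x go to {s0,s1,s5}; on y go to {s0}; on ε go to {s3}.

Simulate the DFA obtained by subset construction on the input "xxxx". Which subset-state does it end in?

Start: {s0}.
δ(s0,x) = {s0,s3}.
Union: {s0,s3}.
After x: {s0,s3}.
δ(s0,x) = {s0,s3}; δ(s3,x) = {s1}.
Union: {s0,s1,s3}.
After x: {s0,s1,s3}.
δ(s0,x) = {s0,s3}; δ(s1,x) = ∅; δ(s3,x) = {s1}.
Union: {s0,s1,s3}.
After x: {s0,s1,s3}.
δ(s0,x) = {s0,s3}; δ(s1,x) = ∅; δ(s3,x) = {s1}.
Union: {s0,s1,s3}.
After x: {s0,s1,s3}.

{s0,s1,s3}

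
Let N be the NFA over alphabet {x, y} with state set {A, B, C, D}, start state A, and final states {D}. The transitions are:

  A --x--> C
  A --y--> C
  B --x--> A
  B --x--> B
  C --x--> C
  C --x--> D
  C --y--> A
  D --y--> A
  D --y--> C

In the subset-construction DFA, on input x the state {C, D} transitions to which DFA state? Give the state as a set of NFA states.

{C, D}

δ(C,x) = {C, D}; δ(D,x) = ∅.
Union: {C, D}.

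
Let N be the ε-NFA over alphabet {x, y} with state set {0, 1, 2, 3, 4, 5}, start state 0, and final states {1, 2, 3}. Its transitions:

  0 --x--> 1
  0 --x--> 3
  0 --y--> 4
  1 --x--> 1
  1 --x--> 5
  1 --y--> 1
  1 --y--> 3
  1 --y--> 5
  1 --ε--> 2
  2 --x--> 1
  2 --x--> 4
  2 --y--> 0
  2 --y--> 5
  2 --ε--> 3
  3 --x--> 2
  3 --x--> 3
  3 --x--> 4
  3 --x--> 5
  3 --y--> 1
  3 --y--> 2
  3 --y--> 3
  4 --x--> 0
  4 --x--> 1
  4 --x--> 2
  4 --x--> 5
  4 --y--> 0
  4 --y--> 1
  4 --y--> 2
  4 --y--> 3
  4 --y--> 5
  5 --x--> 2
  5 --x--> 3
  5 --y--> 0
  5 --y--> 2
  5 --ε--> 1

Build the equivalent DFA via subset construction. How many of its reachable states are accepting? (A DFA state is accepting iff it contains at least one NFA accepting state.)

Start state of the DFA: {0} (ε-closure of the NFA start).
{0} --x--> {1, 2, 3}  [new]
{0} --y--> {4}  [new]
{1, 2, 3} --x--> {1, 2, 3, 4, 5}  [new]
{1, 2, 3} --y--> {0, 1, 2, 3, 5}  [new]
{4} --x--> {0, 1, 2, 3, 5}  [seen]
{4} --y--> {0, 1, 2, 3, 5}  [seen]
{1, 2, 3, 4, 5} --x--> {0, 1, 2, 3, 4, 5}  [new]
{1, 2, 3, 4, 5} --y--> {0, 1, 2, 3, 5}  [seen]
{0, 1, 2, 3, 5} --x--> {1, 2, 3, 4, 5}  [seen]
{0, 1, 2, 3, 5} --y--> {0, 1, 2, 3, 4, 5}  [seen]
{0, 1, 2, 3, 4, 5} --x--> {0, 1, 2, 3, 4, 5}  [seen]
{0, 1, 2, 3, 4, 5} --y--> {0, 1, 2, 3, 4, 5}  [seen]
Reachable DFA states: {0}, {1, 2, 3}, {4}, {1, 2, 3, 4, 5}, {0, 1, 2, 3, 5}, {0, 1, 2, 3, 4, 5}.
Accepting DFA states (contain an NFA accepting state): {1, 2, 3}, {1, 2, 3, 4, 5}, {0, 1, 2, 3, 5}, {0, 1, 2, 3, 4, 5}.

4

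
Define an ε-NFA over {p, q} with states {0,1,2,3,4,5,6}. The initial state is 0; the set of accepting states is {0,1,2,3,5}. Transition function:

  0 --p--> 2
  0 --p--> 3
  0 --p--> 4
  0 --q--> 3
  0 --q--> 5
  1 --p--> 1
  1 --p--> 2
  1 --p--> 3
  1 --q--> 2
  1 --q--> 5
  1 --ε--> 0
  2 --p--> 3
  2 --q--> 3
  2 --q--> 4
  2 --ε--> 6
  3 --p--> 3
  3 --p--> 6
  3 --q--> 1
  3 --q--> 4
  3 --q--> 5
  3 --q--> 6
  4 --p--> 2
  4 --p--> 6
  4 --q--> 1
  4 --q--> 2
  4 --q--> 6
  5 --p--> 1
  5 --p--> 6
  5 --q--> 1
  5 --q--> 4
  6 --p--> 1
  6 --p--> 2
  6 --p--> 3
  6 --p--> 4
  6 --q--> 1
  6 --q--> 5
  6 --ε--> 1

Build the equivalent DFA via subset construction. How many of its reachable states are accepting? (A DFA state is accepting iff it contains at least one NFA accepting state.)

6

Start state of the DFA: {0} (ε-closure of the NFA start).
{0} --p--> {0,1,2,3,4,6}  [new]
{0} --q--> {3,5}  [new]
{0,1,2,3,4,6} --p--> {0,1,2,3,4,6}  [seen]
{0,1,2,3,4,6} --q--> {0,1,2,3,4,5,6}  [new]
{3,5} --p--> {0,1,3,6}  [new]
{3,5} --q--> {0,1,4,5,6}  [new]
{0,1,2,3,4,5,6} --p--> {0,1,2,3,4,6}  [seen]
{0,1,2,3,4,5,6} --q--> {0,1,2,3,4,5,6}  [seen]
{0,1,3,6} --p--> {0,1,2,3,4,6}  [seen]
{0,1,3,6} --q--> {0,1,2,3,4,5,6}  [seen]
{0,1,4,5,6} --p--> {0,1,2,3,4,6}  [seen]
{0,1,4,5,6} --q--> {0,1,2,3,4,5,6}  [seen]
Reachable DFA states: {0}, {0,1,2,3,4,6}, {3,5}, {0,1,2,3,4,5,6}, {0,1,3,6}, {0,1,4,5,6}.
Accepting DFA states (contain an NFA accepting state): {0}, {0,1,2,3,4,6}, {3,5}, {0,1,2,3,4,5,6}, {0,1,3,6}, {0,1,4,5,6}.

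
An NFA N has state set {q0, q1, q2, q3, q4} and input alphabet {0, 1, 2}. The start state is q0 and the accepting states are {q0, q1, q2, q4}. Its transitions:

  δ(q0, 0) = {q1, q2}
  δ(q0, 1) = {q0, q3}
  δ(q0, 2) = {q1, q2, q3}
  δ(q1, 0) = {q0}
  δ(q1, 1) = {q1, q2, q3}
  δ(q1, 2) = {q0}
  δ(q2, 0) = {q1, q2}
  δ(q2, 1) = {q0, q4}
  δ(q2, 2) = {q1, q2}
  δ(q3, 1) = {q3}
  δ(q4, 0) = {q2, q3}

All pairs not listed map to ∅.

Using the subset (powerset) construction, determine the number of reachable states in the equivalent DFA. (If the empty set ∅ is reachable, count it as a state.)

Start state of the DFA: {q0}.
{q0} --0--> {q1, q2}  [new]
{q0} --1--> {q0, q3}  [new]
{q0} --2--> {q1, q2, q3}  [new]
{q1, q2} --0--> {q0, q1, q2}  [new]
{q1, q2} --1--> {q0, q1, q2, q3, q4}  [new]
{q1, q2} --2--> {q0, q1, q2}  [seen]
{q0, q3} --0--> {q1, q2}  [seen]
{q0, q3} --1--> {q0, q3}  [seen]
{q0, q3} --2--> {q1, q2, q3}  [seen]
{q1, q2, q3} --0--> {q0, q1, q2}  [seen]
{q1, q2, q3} --1--> {q0, q1, q2, q3, q4}  [seen]
{q1, q2, q3} --2--> {q0, q1, q2}  [seen]
{q0, q1, q2} --0--> {q0, q1, q2}  [seen]
{q0, q1, q2} --1--> {q0, q1, q2, q3, q4}  [seen]
{q0, q1, q2} --2--> {q0, q1, q2, q3}  [new]
{q0, q1, q2, q3, q4} --0--> {q0, q1, q2, q3}  [seen]
{q0, q1, q2, q3, q4} --1--> {q0, q1, q2, q3, q4}  [seen]
{q0, q1, q2, q3, q4} --2--> {q0, q1, q2, q3}  [seen]
{q0, q1, q2, q3} --0--> {q0, q1, q2}  [seen]
{q0, q1, q2, q3} --1--> {q0, q1, q2, q3, q4}  [seen]
{q0, q1, q2, q3} --2--> {q0, q1, q2, q3}  [seen]
Reachable DFA states: {q0}, {q1, q2}, {q0, q3}, {q1, q2, q3}, {q0, q1, q2}, {q0, q1, q2, q3, q4}, {q0, q1, q2, q3}.

7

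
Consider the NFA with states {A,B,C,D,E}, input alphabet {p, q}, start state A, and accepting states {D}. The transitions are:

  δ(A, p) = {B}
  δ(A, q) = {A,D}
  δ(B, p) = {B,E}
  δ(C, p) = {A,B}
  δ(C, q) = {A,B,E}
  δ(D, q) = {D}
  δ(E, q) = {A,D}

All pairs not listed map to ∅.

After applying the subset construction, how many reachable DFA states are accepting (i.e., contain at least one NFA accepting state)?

1

Start state of the DFA: {A}.
{A} --p--> {B}  [new]
{A} --q--> {A,D}  [new]
{B} --p--> {B,E}  [new]
{B} --q--> ∅  [new]
{A,D} --p--> {B}  [seen]
{A,D} --q--> {A,D}  [seen]
{B,E} --p--> {B,E}  [seen]
{B,E} --q--> {A,D}  [seen]
∅ --p--> ∅  [seen]
∅ --q--> ∅  [seen]
Reachable DFA states: {A}, {B}, {A,D}, {B,E}, ∅.
Accepting DFA states (contain an NFA accepting state): {A,D}.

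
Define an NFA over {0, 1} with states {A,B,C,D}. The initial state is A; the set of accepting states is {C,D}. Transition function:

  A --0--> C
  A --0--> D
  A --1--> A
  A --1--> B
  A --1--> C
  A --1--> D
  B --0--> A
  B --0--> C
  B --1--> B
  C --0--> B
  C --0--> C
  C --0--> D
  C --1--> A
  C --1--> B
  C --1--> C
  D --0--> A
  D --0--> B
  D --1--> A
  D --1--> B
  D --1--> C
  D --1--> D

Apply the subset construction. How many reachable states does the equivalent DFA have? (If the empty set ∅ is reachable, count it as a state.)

Start state of the DFA: {A}.
{A} --0--> {C,D}  [new]
{A} --1--> {A,B,C,D}  [new]
{C,D} --0--> {A,B,C,D}  [seen]
{C,D} --1--> {A,B,C,D}  [seen]
{A,B,C,D} --0--> {A,B,C,D}  [seen]
{A,B,C,D} --1--> {A,B,C,D}  [seen]
Reachable DFA states: {A}, {C,D}, {A,B,C,D}.

3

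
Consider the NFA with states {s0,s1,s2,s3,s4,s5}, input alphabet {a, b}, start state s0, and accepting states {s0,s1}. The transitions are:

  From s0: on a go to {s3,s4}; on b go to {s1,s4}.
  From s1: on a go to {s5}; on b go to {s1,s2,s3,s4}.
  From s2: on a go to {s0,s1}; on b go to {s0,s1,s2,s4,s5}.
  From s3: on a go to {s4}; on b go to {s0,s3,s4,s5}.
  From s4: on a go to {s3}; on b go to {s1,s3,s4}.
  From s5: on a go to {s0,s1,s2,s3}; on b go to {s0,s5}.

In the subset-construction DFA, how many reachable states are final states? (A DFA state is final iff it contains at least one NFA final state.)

7

Start state of the DFA: {s0}.
{s0} --a--> {s3,s4}  [new]
{s0} --b--> {s1,s4}  [new]
{s3,s4} --a--> {s3,s4}  [seen]
{s3,s4} --b--> {s0,s1,s3,s4,s5}  [new]
{s1,s4} --a--> {s3,s5}  [new]
{s1,s4} --b--> {s1,s2,s3,s4}  [new]
{s0,s1,s3,s4,s5} --a--> {s0,s1,s2,s3,s4,s5}  [new]
{s0,s1,s3,s4,s5} --b--> {s0,s1,s2,s3,s4,s5}  [seen]
{s3,s5} --a--> {s0,s1,s2,s3,s4}  [new]
{s3,s5} --b--> {s0,s3,s4,s5}  [new]
{s1,s2,s3,s4} --a--> {s0,s1,s3,s4,s5}  [seen]
{s1,s2,s3,s4} --b--> {s0,s1,s2,s3,s4,s5}  [seen]
{s0,s1,s2,s3,s4,s5} --a--> {s0,s1,s2,s3,s4,s5}  [seen]
{s0,s1,s2,s3,s4,s5} --b--> {s0,s1,s2,s3,s4,s5}  [seen]
{s0,s1,s2,s3,s4} --a--> {s0,s1,s3,s4,s5}  [seen]
{s0,s1,s2,s3,s4} --b--> {s0,s1,s2,s3,s4,s5}  [seen]
{s0,s3,s4,s5} --a--> {s0,s1,s2,s3,s4}  [seen]
{s0,s3,s4,s5} --b--> {s0,s1,s3,s4,s5}  [seen]
Reachable DFA states: {s0}, {s3,s4}, {s1,s4}, {s0,s1,s3,s4,s5}, {s3,s5}, {s1,s2,s3,s4}, {s0,s1,s2,s3,s4,s5}, {s0,s1,s2,s3,s4}, {s0,s3,s4,s5}.
Accepting DFA states (contain an NFA accepting state): {s0}, {s1,s4}, {s0,s1,s3,s4,s5}, {s1,s2,s3,s4}, {s0,s1,s2,s3,s4,s5}, {s0,s1,s2,s3,s4}, {s0,s3,s4,s5}.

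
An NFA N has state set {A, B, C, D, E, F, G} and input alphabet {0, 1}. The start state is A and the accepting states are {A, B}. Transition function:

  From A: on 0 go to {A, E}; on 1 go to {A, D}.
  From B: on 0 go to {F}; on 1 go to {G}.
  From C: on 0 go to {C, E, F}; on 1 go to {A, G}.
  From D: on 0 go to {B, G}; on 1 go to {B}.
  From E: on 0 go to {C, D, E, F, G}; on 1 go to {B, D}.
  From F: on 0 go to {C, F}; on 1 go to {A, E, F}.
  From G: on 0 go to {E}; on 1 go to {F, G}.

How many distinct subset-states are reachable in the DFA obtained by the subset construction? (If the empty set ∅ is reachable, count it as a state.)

12

Start state of the DFA: {A}.
{A} --0--> {A, E}  [new]
{A} --1--> {A, D}  [new]
{A, E} --0--> {A, C, D, E, F, G}  [new]
{A, E} --1--> {A, B, D}  [new]
{A, D} --0--> {A, B, E, G}  [new]
{A, D} --1--> {A, B, D}  [seen]
{A, C, D, E, F, G} --0--> {A, B, C, D, E, F, G}  [new]
{A, C, D, E, F, G} --1--> {A, B, D, E, F, G}  [new]
{A, B, D} --0--> {A, B, E, F, G}  [new]
{A, B, D} --1--> {A, B, D, G}  [new]
{A, B, E, G} --0--> {A, C, D, E, F, G}  [seen]
{A, B, E, G} --1--> {A, B, D, F, G}  [new]
{A, B, C, D, E, F, G} --0--> {A, B, C, D, E, F, G}  [seen]
{A, B, C, D, E, F, G} --1--> {A, B, D, E, F, G}  [seen]
{A, B, D, E, F, G} --0--> {A, B, C, D, E, F, G}  [seen]
{A, B, D, E, F, G} --1--> {A, B, D, E, F, G}  [seen]
{A, B, E, F, G} --0--> {A, C, D, E, F, G}  [seen]
{A, B, E, F, G} --1--> {A, B, D, E, F, G}  [seen]
{A, B, D, G} --0--> {A, B, E, F, G}  [seen]
{A, B, D, G} --1--> {A, B, D, F, G}  [seen]
{A, B, D, F, G} --0--> {A, B, C, E, F, G}  [new]
{A, B, D, F, G} --1--> {A, B, D, E, F, G}  [seen]
{A, B, C, E, F, G} --0--> {A, C, D, E, F, G}  [seen]
{A, B, C, E, F, G} --1--> {A, B, D, E, F, G}  [seen]
Reachable DFA states: {A}, {A, E}, {A, D}, {A, C, D, E, F, G}, {A, B, D}, {A, B, E, G}, {A, B, C, D, E, F, G}, {A, B, D, E, F, G}, {A, B, E, F, G}, {A, B, D, G}, {A, B, D, F, G}, {A, B, C, E, F, G}.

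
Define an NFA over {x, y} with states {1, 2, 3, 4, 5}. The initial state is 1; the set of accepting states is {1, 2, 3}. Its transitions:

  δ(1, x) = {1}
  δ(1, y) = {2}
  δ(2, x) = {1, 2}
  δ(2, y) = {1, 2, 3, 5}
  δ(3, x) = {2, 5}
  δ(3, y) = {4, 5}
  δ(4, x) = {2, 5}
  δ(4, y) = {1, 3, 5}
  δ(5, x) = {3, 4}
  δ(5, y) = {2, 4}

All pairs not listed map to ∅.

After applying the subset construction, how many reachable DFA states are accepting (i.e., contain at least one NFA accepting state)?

5

Start state of the DFA: {1}.
{1} --x--> {1}  [seen]
{1} --y--> {2}  [new]
{2} --x--> {1, 2}  [new]
{2} --y--> {1, 2, 3, 5}  [new]
{1, 2} --x--> {1, 2}  [seen]
{1, 2} --y--> {1, 2, 3, 5}  [seen]
{1, 2, 3, 5} --x--> {1, 2, 3, 4, 5}  [new]
{1, 2, 3, 5} --y--> {1, 2, 3, 4, 5}  [seen]
{1, 2, 3, 4, 5} --x--> {1, 2, 3, 4, 5}  [seen]
{1, 2, 3, 4, 5} --y--> {1, 2, 3, 4, 5}  [seen]
Reachable DFA states: {1}, {2}, {1, 2}, {1, 2, 3, 5}, {1, 2, 3, 4, 5}.
Accepting DFA states (contain an NFA accepting state): {1}, {2}, {1, 2}, {1, 2, 3, 5}, {1, 2, 3, 4, 5}.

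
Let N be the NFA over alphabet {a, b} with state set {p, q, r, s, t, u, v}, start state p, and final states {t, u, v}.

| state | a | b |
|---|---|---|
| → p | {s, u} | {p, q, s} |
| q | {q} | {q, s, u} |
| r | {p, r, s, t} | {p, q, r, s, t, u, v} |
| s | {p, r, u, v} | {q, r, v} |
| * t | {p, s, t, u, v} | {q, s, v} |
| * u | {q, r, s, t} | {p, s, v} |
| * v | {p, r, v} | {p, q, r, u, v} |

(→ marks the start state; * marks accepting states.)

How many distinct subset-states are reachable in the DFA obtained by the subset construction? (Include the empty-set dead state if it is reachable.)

Start state of the DFA: {p}.
{p} --a--> {s, u}  [new]
{p} --b--> {p, q, s}  [new]
{s, u} --a--> {p, q, r, s, t, u, v}  [new]
{s, u} --b--> {p, q, r, s, v}  [new]
{p, q, s} --a--> {p, q, r, s, u, v}  [new]
{p, q, s} --b--> {p, q, r, s, u, v}  [seen]
{p, q, r, s, t, u, v} --a--> {p, q, r, s, t, u, v}  [seen]
{p, q, r, s, t, u, v} --b--> {p, q, r, s, t, u, v}  [seen]
{p, q, r, s, v} --a--> {p, q, r, s, t, u, v}  [seen]
{p, q, r, s, v} --b--> {p, q, r, s, t, u, v}  [seen]
{p, q, r, s, u, v} --a--> {p, q, r, s, t, u, v}  [seen]
{p, q, r, s, u, v} --b--> {p, q, r, s, t, u, v}  [seen]
Reachable DFA states: {p}, {s, u}, {p, q, s}, {p, q, r, s, t, u, v}, {p, q, r, s, v}, {p, q, r, s, u, v}.

6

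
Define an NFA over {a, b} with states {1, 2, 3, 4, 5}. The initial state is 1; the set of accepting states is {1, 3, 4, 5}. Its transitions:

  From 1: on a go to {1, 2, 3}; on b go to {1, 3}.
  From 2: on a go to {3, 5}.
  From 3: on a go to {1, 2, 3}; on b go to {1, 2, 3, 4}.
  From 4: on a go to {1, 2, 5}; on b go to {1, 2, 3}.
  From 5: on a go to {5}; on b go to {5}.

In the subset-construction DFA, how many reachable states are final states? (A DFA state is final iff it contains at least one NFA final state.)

Start state of the DFA: {1}.
{1} --a--> {1, 2, 3}  [new]
{1} --b--> {1, 3}  [new]
{1, 2, 3} --a--> {1, 2, 3, 5}  [new]
{1, 2, 3} --b--> {1, 2, 3, 4}  [new]
{1, 3} --a--> {1, 2, 3}  [seen]
{1, 3} --b--> {1, 2, 3, 4}  [seen]
{1, 2, 3, 5} --a--> {1, 2, 3, 5}  [seen]
{1, 2, 3, 5} --b--> {1, 2, 3, 4, 5}  [new]
{1, 2, 3, 4} --a--> {1, 2, 3, 5}  [seen]
{1, 2, 3, 4} --b--> {1, 2, 3, 4}  [seen]
{1, 2, 3, 4, 5} --a--> {1, 2, 3, 5}  [seen]
{1, 2, 3, 4, 5} --b--> {1, 2, 3, 4, 5}  [seen]
Reachable DFA states: {1}, {1, 2, 3}, {1, 3}, {1, 2, 3, 5}, {1, 2, 3, 4}, {1, 2, 3, 4, 5}.
Accepting DFA states (contain an NFA accepting state): {1}, {1, 2, 3}, {1, 3}, {1, 2, 3, 5}, {1, 2, 3, 4}, {1, 2, 3, 4, 5}.

6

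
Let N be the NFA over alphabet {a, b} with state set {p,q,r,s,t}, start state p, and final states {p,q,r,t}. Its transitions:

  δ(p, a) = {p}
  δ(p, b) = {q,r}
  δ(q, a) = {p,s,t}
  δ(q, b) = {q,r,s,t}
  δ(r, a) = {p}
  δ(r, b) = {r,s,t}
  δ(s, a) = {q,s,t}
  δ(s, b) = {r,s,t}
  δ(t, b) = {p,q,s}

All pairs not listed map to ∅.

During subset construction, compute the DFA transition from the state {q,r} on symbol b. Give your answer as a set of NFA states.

{q,r,s,t}

δ(q,b) = {q,r,s,t}; δ(r,b) = {r,s,t}.
Union: {q,r,s,t}.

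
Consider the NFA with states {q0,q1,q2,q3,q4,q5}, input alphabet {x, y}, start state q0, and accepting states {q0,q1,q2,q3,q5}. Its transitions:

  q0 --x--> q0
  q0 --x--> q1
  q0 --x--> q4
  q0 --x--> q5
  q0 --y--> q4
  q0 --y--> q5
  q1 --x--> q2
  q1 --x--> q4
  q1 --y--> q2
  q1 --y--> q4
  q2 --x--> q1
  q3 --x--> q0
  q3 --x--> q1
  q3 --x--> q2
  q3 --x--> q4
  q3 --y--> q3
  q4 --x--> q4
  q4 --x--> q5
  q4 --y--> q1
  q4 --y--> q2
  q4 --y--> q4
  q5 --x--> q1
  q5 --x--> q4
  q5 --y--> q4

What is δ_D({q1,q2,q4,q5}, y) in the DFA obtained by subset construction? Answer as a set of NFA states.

{q1,q2,q4}

δ(q1,y) = {q2,q4}; δ(q2,y) = ∅; δ(q4,y) = {q1,q2,q4}; δ(q5,y) = {q4}.
Union: {q1,q2,q4}.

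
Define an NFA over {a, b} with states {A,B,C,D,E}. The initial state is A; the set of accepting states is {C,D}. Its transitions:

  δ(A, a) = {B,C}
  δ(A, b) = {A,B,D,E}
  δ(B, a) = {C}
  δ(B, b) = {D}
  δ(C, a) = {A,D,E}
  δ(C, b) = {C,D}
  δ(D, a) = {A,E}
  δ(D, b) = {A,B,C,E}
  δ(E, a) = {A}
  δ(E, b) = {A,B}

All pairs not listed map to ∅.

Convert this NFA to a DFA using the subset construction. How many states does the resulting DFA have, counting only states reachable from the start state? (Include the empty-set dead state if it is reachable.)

8

Start state of the DFA: {A}.
{A} --a--> {B,C}  [new]
{A} --b--> {A,B,D,E}  [new]
{B,C} --a--> {A,C,D,E}  [new]
{B,C} --b--> {C,D}  [new]
{A,B,D,E} --a--> {A,B,C,E}  [new]
{A,B,D,E} --b--> {A,B,C,D,E}  [new]
{A,C,D,E} --a--> {A,B,C,D,E}  [seen]
{A,C,D,E} --b--> {A,B,C,D,E}  [seen]
{C,D} --a--> {A,D,E}  [new]
{C,D} --b--> {A,B,C,D,E}  [seen]
{A,B,C,E} --a--> {A,B,C,D,E}  [seen]
{A,B,C,E} --b--> {A,B,C,D,E}  [seen]
{A,B,C,D,E} --a--> {A,B,C,D,E}  [seen]
{A,B,C,D,E} --b--> {A,B,C,D,E}  [seen]
{A,D,E} --a--> {A,B,C,E}  [seen]
{A,D,E} --b--> {A,B,C,D,E}  [seen]
Reachable DFA states: {A}, {B,C}, {A,B,D,E}, {A,C,D,E}, {C,D}, {A,B,C,E}, {A,B,C,D,E}, {A,D,E}.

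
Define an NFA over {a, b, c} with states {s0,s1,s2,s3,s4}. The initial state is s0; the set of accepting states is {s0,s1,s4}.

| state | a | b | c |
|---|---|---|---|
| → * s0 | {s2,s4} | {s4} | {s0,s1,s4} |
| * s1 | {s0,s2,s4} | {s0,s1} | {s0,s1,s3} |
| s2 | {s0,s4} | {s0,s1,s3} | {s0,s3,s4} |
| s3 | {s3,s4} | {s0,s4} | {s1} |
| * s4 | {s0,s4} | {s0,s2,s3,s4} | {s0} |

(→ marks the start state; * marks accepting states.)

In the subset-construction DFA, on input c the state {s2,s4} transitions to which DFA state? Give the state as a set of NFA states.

{s0,s3,s4}

δ(s2,c) = {s0,s3,s4}; δ(s4,c) = {s0}.
Union: {s0,s3,s4}.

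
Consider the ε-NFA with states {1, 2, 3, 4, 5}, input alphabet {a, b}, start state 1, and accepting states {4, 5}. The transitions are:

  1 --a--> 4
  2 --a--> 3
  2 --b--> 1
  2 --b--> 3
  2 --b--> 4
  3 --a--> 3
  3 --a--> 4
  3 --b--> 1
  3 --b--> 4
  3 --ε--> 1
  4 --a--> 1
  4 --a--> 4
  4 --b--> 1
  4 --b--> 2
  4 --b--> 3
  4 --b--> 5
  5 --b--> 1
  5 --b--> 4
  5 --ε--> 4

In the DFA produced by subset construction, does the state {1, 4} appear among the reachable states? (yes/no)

Start state of the DFA: {1} (ε-closure of the NFA start).
{1} --a--> {4}  [new]
{1} --b--> ∅  [new]
{4} --a--> {1, 4}  [new]
{4} --b--> {1, 2, 3, 4, 5}  [new]
∅ --a--> ∅  [seen]
∅ --b--> ∅  [seen]
{1, 4} --a--> {1, 4}  [seen]
{1, 4} --b--> {1, 2, 3, 4, 5}  [seen]
{1, 2, 3, 4, 5} --a--> {1, 3, 4}  [new]
{1, 2, 3, 4, 5} --b--> {1, 2, 3, 4, 5}  [seen]
{1, 3, 4} --a--> {1, 3, 4}  [seen]
{1, 3, 4} --b--> {1, 2, 3, 4, 5}  [seen]
Reachable DFA states: {1}, {4}, ∅, {1, 4}, {1, 2, 3, 4, 5}, {1, 3, 4}.
{1, 4} is among them.

yes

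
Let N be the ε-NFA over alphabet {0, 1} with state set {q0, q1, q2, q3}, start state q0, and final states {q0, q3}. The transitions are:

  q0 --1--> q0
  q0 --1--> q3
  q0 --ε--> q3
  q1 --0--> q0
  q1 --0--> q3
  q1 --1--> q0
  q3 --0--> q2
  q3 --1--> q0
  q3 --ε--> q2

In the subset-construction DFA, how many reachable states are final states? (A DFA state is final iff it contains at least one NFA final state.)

Start state of the DFA: {q0, q2, q3} (ε-closure of the NFA start).
{q0, q2, q3} --0--> {q2}  [new]
{q0, q2, q3} --1--> {q0, q2, q3}  [seen]
{q2} --0--> ∅  [new]
{q2} --1--> ∅  [seen]
∅ --0--> ∅  [seen]
∅ --1--> ∅  [seen]
Reachable DFA states: {q0, q2, q3}, {q2}, ∅.
Accepting DFA states (contain an NFA accepting state): {q0, q2, q3}.

1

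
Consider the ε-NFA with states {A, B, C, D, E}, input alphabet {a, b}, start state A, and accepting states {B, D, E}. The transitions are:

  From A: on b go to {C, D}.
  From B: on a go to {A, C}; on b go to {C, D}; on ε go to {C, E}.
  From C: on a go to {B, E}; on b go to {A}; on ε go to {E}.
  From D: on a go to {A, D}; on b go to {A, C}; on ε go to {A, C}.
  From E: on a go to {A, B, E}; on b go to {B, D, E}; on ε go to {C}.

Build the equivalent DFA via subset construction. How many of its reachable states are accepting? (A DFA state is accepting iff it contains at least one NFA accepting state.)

Start state of the DFA: {A} (ε-closure of the NFA start).
{A} --a--> ∅  [new]
{A} --b--> {A, C, D, E}  [new]
∅ --a--> ∅  [seen]
∅ --b--> ∅  [seen]
{A, C, D, E} --a--> {A, B, C, D, E}  [new]
{A, C, D, E} --b--> {A, B, C, D, E}  [seen]
{A, B, C, D, E} --a--> {A, B, C, D, E}  [seen]
{A, B, C, D, E} --b--> {A, B, C, D, E}  [seen]
Reachable DFA states: {A}, ∅, {A, C, D, E}, {A, B, C, D, E}.
Accepting DFA states (contain an NFA accepting state): {A, C, D, E}, {A, B, C, D, E}.

2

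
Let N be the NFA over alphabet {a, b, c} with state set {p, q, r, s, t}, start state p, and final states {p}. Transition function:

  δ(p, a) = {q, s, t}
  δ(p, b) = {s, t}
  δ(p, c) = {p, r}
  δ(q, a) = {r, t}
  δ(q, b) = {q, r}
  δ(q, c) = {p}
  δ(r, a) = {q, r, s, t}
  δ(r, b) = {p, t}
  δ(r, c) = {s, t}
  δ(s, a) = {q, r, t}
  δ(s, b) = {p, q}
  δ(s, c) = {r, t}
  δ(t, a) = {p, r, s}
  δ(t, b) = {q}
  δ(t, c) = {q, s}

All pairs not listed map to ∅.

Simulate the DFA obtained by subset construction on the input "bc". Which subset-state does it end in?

Start: {p}.
δ(p,b) = {s, t}.
Union: {s, t}.
After b: {s, t}.
δ(s,c) = {r, t}; δ(t,c) = {q, s}.
Union: {q, r, s, t}.
After c: {q, r, s, t}.

{q, r, s, t}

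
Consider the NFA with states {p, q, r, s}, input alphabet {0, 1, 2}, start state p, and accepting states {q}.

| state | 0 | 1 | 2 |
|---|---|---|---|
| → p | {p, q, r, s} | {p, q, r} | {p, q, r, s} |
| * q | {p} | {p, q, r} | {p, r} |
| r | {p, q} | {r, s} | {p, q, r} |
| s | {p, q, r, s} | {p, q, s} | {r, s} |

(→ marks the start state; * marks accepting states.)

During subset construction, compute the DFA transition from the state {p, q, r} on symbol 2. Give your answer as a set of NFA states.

δ(p,2) = {p, q, r, s}; δ(q,2) = {p, r}; δ(r,2) = {p, q, r}.
Union: {p, q, r, s}.

{p, q, r, s}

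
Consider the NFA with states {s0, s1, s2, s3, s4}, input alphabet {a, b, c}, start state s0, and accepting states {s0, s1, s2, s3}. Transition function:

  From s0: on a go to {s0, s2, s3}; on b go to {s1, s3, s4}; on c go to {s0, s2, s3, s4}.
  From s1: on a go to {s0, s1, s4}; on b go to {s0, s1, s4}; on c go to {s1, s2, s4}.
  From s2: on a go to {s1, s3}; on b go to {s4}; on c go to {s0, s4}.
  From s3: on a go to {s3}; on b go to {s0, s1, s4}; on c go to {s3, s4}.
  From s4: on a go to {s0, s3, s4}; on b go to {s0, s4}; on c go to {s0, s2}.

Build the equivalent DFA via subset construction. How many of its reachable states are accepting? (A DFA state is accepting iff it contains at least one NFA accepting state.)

8

Start state of the DFA: {s0}.
{s0} --a--> {s0, s2, s3}  [new]
{s0} --b--> {s1, s3, s4}  [new]
{s0} --c--> {s0, s2, s3, s4}  [new]
{s0, s2, s3} --a--> {s0, s1, s2, s3}  [new]
{s0, s2, s3} --b--> {s0, s1, s3, s4}  [new]
{s0, s2, s3} --c--> {s0, s2, s3, s4}  [seen]
{s1, s3, s4} --a--> {s0, s1, s3, s4}  [seen]
{s1, s3, s4} --b--> {s0, s1, s4}  [new]
{s1, s3, s4} --c--> {s0, s1, s2, s3, s4}  [new]
{s0, s2, s3, s4} --a--> {s0, s1, s2, s3, s4}  [seen]
{s0, s2, s3, s4} --b--> {s0, s1, s3, s4}  [seen]
{s0, s2, s3, s4} --c--> {s0, s2, s3, s4}  [seen]
{s0, s1, s2, s3} --a--> {s0, s1, s2, s3, s4}  [seen]
{s0, s1, s2, s3} --b--> {s0, s1, s3, s4}  [seen]
{s0, s1, s2, s3} --c--> {s0, s1, s2, s3, s4}  [seen]
{s0, s1, s3, s4} --a--> {s0, s1, s2, s3, s4}  [seen]
{s0, s1, s3, s4} --b--> {s0, s1, s3, s4}  [seen]
{s0, s1, s3, s4} --c--> {s0, s1, s2, s3, s4}  [seen]
{s0, s1, s4} --a--> {s0, s1, s2, s3, s4}  [seen]
{s0, s1, s4} --b--> {s0, s1, s3, s4}  [seen]
{s0, s1, s4} --c--> {s0, s1, s2, s3, s4}  [seen]
{s0, s1, s2, s3, s4} --a--> {s0, s1, s2, s3, s4}  [seen]
{s0, s1, s2, s3, s4} --b--> {s0, s1, s3, s4}  [seen]
{s0, s1, s2, s3, s4} --c--> {s0, s1, s2, s3, s4}  [seen]
Reachable DFA states: {s0}, {s0, s2, s3}, {s1, s3, s4}, {s0, s2, s3, s4}, {s0, s1, s2, s3}, {s0, s1, s3, s4}, {s0, s1, s4}, {s0, s1, s2, s3, s4}.
Accepting DFA states (contain an NFA accepting state): {s0}, {s0, s2, s3}, {s1, s3, s4}, {s0, s2, s3, s4}, {s0, s1, s2, s3}, {s0, s1, s3, s4}, {s0, s1, s4}, {s0, s1, s2, s3, s4}.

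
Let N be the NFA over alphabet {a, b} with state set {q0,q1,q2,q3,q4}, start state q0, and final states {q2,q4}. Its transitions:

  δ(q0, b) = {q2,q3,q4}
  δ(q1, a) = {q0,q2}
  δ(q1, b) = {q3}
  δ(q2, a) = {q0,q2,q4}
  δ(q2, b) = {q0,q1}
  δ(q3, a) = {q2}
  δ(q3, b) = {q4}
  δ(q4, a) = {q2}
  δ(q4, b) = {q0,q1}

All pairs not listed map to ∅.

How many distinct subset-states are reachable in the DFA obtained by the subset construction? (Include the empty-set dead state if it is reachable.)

Start state of the DFA: {q0}.
{q0} --a--> ∅  [new]
{q0} --b--> {q2,q3,q4}  [new]
∅ --a--> ∅  [seen]
∅ --b--> ∅  [seen]
{q2,q3,q4} --a--> {q0,q2,q4}  [new]
{q2,q3,q4} --b--> {q0,q1,q4}  [new]
{q0,q2,q4} --a--> {q0,q2,q4}  [seen]
{q0,q2,q4} --b--> {q0,q1,q2,q3,q4}  [new]
{q0,q1,q4} --a--> {q0,q2}  [new]
{q0,q1,q4} --b--> {q0,q1,q2,q3,q4}  [seen]
{q0,q1,q2,q3,q4} --a--> {q0,q2,q4}  [seen]
{q0,q1,q2,q3,q4} --b--> {q0,q1,q2,q3,q4}  [seen]
{q0,q2} --a--> {q0,q2,q4}  [seen]
{q0,q2} --b--> {q0,q1,q2,q3,q4}  [seen]
Reachable DFA states: {q0}, ∅, {q2,q3,q4}, {q0,q2,q4}, {q0,q1,q4}, {q0,q1,q2,q3,q4}, {q0,q2}.

7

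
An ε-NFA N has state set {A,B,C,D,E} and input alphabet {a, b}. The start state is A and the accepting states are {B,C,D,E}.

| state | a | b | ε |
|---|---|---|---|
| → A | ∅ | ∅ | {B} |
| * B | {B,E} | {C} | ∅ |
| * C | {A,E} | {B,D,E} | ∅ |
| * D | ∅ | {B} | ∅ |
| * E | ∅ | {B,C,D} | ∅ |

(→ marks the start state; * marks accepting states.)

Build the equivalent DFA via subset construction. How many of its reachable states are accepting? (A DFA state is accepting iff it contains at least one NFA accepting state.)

7

Start state of the DFA: {A,B} (ε-closure of the NFA start).
{A,B} --a--> {B,E}  [new]
{A,B} --b--> {C}  [new]
{B,E} --a--> {B,E}  [seen]
{B,E} --b--> {B,C,D}  [new]
{C} --a--> {A,B,E}  [new]
{C} --b--> {B,D,E}  [new]
{B,C,D} --a--> {A,B,E}  [seen]
{B,C,D} --b--> {B,C,D,E}  [new]
{A,B,E} --a--> {B,E}  [seen]
{A,B,E} --b--> {B,C,D}  [seen]
{B,D,E} --a--> {B,E}  [seen]
{B,D,E} --b--> {B,C,D}  [seen]
{B,C,D,E} --a--> {A,B,E}  [seen]
{B,C,D,E} --b--> {B,C,D,E}  [seen]
Reachable DFA states: {A,B}, {B,E}, {C}, {B,C,D}, {A,B,E}, {B,D,E}, {B,C,D,E}.
Accepting DFA states (contain an NFA accepting state): {A,B}, {B,E}, {C}, {B,C,D}, {A,B,E}, {B,D,E}, {B,C,D,E}.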